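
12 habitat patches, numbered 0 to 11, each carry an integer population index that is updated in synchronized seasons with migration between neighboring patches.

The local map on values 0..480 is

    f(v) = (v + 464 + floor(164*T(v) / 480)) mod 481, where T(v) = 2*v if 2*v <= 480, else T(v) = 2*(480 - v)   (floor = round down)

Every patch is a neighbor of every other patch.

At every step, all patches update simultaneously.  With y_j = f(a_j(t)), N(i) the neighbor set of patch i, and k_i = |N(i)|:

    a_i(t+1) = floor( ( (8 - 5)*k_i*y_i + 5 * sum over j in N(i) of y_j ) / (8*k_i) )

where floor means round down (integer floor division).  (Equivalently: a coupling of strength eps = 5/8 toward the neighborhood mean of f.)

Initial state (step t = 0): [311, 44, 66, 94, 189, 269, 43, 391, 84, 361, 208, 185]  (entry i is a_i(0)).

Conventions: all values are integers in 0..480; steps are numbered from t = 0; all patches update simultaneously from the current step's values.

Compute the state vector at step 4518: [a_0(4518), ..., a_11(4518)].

Answer: [454, 454, 454, 454, 454, 454, 454, 454, 454, 454, 454, 454]
Key observation: The state at step 7, [454, 454, 454, 454, 454, 454, 454, 454, 454, 454, 454, 454], reappears at step 8: the system is in a cycle of period 1 from step 7 on.  Therefore the state at step 4518 equals the state at step 7 + ((4518 - 7) mod 1) = 7, which is [454, 454, 454, 454, 454, 454, 454, 454, 454, 454, 454, 454].

Derivation:
t=0: [311, 44, 66, 94, 189, 269, 43, 391, 84, 361, 208, 185]
t=1: [304, 192, 203, 218, 269, 300, 191, 312, 213, 309, 279, 267]
t=2: [382, 349, 355, 363, 378, 381, 349, 382, 361, 382, 379, 378]
t=3: [428, 425, 426, 426, 428, 428, 425, 428, 426, 428, 428, 428]
t=4: [445, 445, 445, 445, 445, 445, 445, 445, 445, 445, 445, 445]
t=5: [451, 451, 451, 451, 451, 451, 451, 451, 451, 451, 451, 451]
t=6: [453, 453, 453, 453, 453, 453, 453, 453, 453, 453, 453, 453]
t=7: [454, 454, 454, 454, 454, 454, 454, 454, 454, 454, 454, 454]
t=8: [454, 454, 454, 454, 454, 454, 454, 454, 454, 454, 454, 454]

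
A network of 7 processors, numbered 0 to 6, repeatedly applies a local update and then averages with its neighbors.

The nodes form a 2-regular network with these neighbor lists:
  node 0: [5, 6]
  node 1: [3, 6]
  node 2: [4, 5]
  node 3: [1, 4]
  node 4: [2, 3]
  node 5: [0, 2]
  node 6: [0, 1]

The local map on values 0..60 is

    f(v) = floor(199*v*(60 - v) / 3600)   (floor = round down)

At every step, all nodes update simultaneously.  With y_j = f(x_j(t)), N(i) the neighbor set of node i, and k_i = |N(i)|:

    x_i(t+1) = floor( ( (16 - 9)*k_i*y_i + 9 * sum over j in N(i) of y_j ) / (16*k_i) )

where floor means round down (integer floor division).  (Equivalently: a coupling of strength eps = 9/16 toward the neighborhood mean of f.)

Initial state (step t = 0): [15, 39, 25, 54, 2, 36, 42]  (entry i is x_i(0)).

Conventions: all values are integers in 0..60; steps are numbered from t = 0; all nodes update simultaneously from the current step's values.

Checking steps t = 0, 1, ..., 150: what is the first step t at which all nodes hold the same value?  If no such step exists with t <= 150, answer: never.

Simulating step by step:
t=0: [15, 39, 25, 54, 2, 36, 42]  (not all equal)
t=1: [40, 36, 35, 21, 20, 44, 41]  (not all equal)
t=2: [42, 45, 44, 45, 45, 42, 44]  (not all equal)
t=3: [40, 37, 38, 37, 37, 40, 38]  (not all equal)
t=4: [44, 46, 45, 47, 46, 44, 45]  (not all equal)
t=5: [37, 35, 36, 34, 35, 37, 36]  (not all equal)
t=6: [47, 47, 47, 48, 47, 47, 47]  (not all equal)
t=7: [33, 32, 33, 32, 32, 33, 33]  (not all equal)
t=8: [49, 49, 49, 49, 49, 49, 49]  (all equal)

Answer: 8
Key observation: Synchronization is absorbing here: once all nodes are equal they stay equal, and step 8 is the first all-equal step.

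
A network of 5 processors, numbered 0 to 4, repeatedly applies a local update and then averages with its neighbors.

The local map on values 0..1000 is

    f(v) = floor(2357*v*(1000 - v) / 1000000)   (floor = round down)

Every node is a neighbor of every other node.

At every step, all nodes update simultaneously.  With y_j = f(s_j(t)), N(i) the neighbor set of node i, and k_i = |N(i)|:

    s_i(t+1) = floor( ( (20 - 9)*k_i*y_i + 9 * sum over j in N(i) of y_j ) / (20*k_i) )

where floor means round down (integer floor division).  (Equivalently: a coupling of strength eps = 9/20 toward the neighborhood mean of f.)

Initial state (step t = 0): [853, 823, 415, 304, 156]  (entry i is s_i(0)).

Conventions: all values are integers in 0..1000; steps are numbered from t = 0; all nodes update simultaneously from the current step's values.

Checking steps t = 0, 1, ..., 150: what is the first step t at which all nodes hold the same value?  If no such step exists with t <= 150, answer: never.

Answer: 4
Key observation: Synchronization is absorbing here: once all nodes are equal they stay equal, and step 4 is the first all-equal step.

Derivation:
t=0: [853, 823, 415, 304, 156]  (not all equal)
t=1: [356, 377, 477, 444, 362]  (not all equal)
t=2: [551, 557, 572, 569, 553]  (not all equal)
t=3: [581, 580, 578, 579, 580]  (not all equal)
t=4: [573, 573, 573, 573, 573]  (all equal)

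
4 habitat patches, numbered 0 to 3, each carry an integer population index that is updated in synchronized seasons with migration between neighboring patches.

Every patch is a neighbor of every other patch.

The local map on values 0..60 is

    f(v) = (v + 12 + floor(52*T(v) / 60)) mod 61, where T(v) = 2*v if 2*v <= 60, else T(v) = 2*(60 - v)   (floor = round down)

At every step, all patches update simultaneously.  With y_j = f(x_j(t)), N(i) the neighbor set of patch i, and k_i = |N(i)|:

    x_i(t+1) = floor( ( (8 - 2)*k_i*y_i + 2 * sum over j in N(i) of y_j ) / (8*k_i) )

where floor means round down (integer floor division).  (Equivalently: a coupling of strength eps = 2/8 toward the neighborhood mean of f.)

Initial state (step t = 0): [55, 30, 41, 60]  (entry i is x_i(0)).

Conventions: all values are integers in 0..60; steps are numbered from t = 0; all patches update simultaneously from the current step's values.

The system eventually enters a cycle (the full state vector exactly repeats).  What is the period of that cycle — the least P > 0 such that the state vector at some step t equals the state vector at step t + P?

Answer: 12
Key observation: The state at step 63, [12, 12, 12, 12], reappears at step 75 — and no state repeats earlier — so the cycle the system enters has period 12.

Derivation:
t=0: [55, 30, 41, 60]
t=1: [16, 28, 22, 14]
t=2: [48, 29, 19, 45]
t=3: [18, 26, 7, 20]
t=4: [4, 19, 25, 8]
t=5: [21, 7, 19, 28]
t=6: [11, 26, 7, 23]
t=7: [37, 23, 29, 17]
t=8: [28, 19, 30, 49]
t=9: [24, 8, 28, 19]
t=10: [17, 28, 24, 7]
t=11: [49, 29, 21, 31]
t=12: [20, 27, 12, 28]
t=13: [11, 24, 37, 26]
t=14: [36, 19, 26, 23]
t=15: [24, 6, 20, 14]
t=16: [18, 26, 11, 41]
t=17: [7, 22, 35, 23]
t=18: [27, 14, 26, 15]
t=19: [28, 45, 27, 47]
t=20: [25, 22, 23, 21]
t=21: [16, 11, 12, 9]
t=22: [51, 42, 44, 38]
t=23: [18, 23, 22, 25]
t=24: [3, 12, 10, 16]
t=25: [26, 42, 39, 49]
t=26: [22, 23, 24, 20]
t=27: [11, 12, 14, 7]
t=28: [41, 43, 47, 34]
t=29: [24, 23, 21, 28]
t=30: [16, 14, 10, 23]
t=31: [49, 46, 39, 21]
t=32: [18, 20, 23, 11]
t=33: [5, 8, 13, 33]
t=34: [27, 33, 42, 31]
t=35: [25, 29, 25, 30]
t=36: [21, 28, 21, 30]
t=37: [11, 24, 11, 28]
t=38: [38, 21, 38, 28]
t=39: [25, 12, 25, 25]
t=40: [21, 37, 21, 21]
t=41: [9, 22, 9, 9]
t=42: [33, 17, 33, 33]
t=43: [32, 51, 32, 32]
t=44: [29, 20, 29, 29]
t=45: [27, 11, 27, 27]
t=46: [25, 37, 25, 25]
t=47: [19, 25, 19, 19]
t=48: [3, 14, 3, 3]
t=49: [22, 42, 22, 22]
t=50: [12, 20, 12, 12]
t=51: [40, 14, 40, 40]
t=52: [27, 43, 27, 27]
t=53: [23, 23, 23, 23]
t=54: [13, 13, 13, 13]
t=55: [47, 47, 47, 47]
t=56: [20, 20, 20, 20]
t=57: [5, 5, 5, 5]
t=58: [25, 25, 25, 25]
t=59: [19, 19, 19, 19]
t=60: [2, 2, 2, 2]
t=61: [17, 17, 17, 17]
t=62: [58, 58, 58, 58]
t=63: [12, 12, 12, 12]
t=64: [44, 44, 44, 44]
t=65: [22, 22, 22, 22]
t=66: [11, 11, 11, 11]
t=67: [42, 42, 42, 42]
t=68: [24, 24, 24, 24]
t=69: [16, 16, 16, 16]
t=70: [55, 55, 55, 55]
t=71: [14, 14, 14, 14]
t=72: [50, 50, 50, 50]
t=73: [18, 18, 18, 18]
t=74: [0, 0, 0, 0]
t=75: [12, 12, 12, 12]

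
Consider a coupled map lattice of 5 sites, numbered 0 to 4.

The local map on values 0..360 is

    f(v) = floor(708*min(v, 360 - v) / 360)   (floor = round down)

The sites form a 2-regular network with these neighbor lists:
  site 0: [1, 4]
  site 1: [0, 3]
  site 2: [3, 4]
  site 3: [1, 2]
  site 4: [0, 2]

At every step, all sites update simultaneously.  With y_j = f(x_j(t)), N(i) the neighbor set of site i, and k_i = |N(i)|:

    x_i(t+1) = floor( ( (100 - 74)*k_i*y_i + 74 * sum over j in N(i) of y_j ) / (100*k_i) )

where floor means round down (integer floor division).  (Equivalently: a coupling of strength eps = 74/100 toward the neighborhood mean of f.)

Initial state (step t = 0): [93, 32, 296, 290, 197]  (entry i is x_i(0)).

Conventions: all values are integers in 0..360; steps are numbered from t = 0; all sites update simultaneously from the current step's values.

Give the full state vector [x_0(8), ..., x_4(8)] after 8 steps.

Simulating step by step:
t=0: [93, 32, 296, 290, 197]
t=1: [188, 134, 201, 104, 196]
t=2: [304, 268, 275, 265, 324]
t=3: [121, 156, 138, 176, 120]
t=4: [262, 295, 285, 303, 249]
t=5: [177, 145, 160, 130, 182]
t=6: [325, 297, 305, 287, 335]
t=7: [81, 110, 99, 122, 77]
t=8: [177, 203, 194, 213, 169]

Answer: [177, 203, 194, 213, 169]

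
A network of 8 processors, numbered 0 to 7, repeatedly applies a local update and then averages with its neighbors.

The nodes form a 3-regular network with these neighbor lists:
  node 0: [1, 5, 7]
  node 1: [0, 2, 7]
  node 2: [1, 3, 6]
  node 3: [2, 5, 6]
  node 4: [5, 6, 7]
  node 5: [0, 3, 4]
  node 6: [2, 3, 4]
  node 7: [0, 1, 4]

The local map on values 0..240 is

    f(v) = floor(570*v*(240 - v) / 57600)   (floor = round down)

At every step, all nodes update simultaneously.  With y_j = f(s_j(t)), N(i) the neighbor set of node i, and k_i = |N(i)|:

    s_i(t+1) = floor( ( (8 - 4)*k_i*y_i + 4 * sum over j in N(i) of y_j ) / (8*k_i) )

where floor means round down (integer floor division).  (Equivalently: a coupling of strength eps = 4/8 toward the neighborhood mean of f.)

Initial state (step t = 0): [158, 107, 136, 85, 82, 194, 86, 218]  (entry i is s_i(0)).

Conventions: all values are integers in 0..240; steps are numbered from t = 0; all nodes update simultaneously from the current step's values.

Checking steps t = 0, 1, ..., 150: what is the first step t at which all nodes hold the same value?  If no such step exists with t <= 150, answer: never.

Simulating step by step:
t=0: [158, 107, 136, 85, 82, 194, 86, 218]  (not all equal)
t=1: [109, 122, 136, 124, 108, 108, 131, 89]  (not all equal)
t=2: [139, 139, 140, 141, 139, 141, 140, 136]  (not all equal)
t=3: [138, 138, 138, 138, 138, 138, 138, 138]  (all equal)

Answer: 3
Key observation: Synchronization is absorbing here: once all nodes are equal they stay equal, and step 3 is the first all-equal step.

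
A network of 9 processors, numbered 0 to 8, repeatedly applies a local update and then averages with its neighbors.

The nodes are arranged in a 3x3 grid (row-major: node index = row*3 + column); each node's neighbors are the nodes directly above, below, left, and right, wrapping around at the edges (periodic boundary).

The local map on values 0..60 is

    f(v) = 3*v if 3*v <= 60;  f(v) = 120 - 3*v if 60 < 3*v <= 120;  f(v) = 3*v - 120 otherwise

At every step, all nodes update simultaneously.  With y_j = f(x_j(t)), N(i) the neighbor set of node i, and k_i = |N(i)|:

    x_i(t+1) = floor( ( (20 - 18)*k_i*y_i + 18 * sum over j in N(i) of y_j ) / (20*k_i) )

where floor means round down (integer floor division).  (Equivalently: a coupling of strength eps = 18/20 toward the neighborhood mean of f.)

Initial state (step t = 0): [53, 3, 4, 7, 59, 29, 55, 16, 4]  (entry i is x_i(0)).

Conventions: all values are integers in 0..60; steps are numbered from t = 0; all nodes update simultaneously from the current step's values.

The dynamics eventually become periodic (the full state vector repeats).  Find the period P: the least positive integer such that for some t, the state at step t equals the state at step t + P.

Simulating step by step:
t=0: [53, 3, 4, 7, 59, 29, 55, 16, 4]
t=1: [23, 36, 22, 41, 30, 26, 31, 32, 32]
t=2: [26, 36, 34, 34, 21, 29, 25, 23, 35]
t=3: [25, 39, 24, 41, 31, 27, 32, 34, 34]
t=4: [22, 31, 28, 30, 16, 25, 21, 18, 30]
t=5: [39, 45, 38, 48, 39, 36, 43, 41, 46]
t=6: [12, 4, 11, 8, 12, 12, 11, 10, 8]
t=7: [26, 31, 27, 34, 26, 29, 28, 26, 32]
t=8: [31, 39, 32, 36, 31, 30, 31, 33, 36]
t=9: [17, 22, 18, 26, 17, 19, 18, 17, 24]
t=10: [51, 51, 52, 52, 51, 49, 48, 51, 53]
t=11: [32, 33, 33, 29, 32, 35, 34, 32, 30]
t=12: [23, 23, 22, 21, 23, 25, 26, 23, 20]
t=13: [51, 51, 51, 48, 51, 54, 53, 51, 49]
t=14: [32, 33, 33, 35, 33, 30, 30, 33, 35]
t=15: [21, 21, 22, 25, 21, 19, 19, 21, 24]
t=16: [53, 56, 54, 55, 54, 51, 52, 54, 55]
t=17: [42, 41, 41, 38, 42, 42, 42, 42, 38]
t=18: [4, 5, 5, 6, 5, 5, 6, 5, 5]
t=19: [16, 14, 14, 15, 15, 15, 15, 15, 15]
t=20: [43, 44, 44, 45, 44, 44, 45, 44, 44]
t=21: [13, 11, 11, 12, 12, 12, 12, 12, 12]
t=22: [34, 35, 35, 36, 35, 35, 36, 35, 35]
t=23: [13, 15, 15, 14, 14, 14, 14, 14, 14]
t=24: [43, 42, 42, 41, 42, 42, 41, 42, 42]
t=25: [4, 6, 6, 5, 5, 5, 5, 5, 5]
t=26: [16, 15, 15, 14, 15, 15, 14, 15, 15]
t=27: [43, 45, 45, 44, 44, 44, 44, 44, 44]
t=28: [13, 12, 12, 11, 12, 12, 11, 12, 12]
t=29: [34, 36, 36, 35, 35, 35, 35, 35, 35]
t=30: [13, 14, 14, 15, 14, 14, 15, 14, 14]
t=31: [43, 41, 41, 42, 42, 42, 42, 42, 42]
t=32: [4, 5, 5, 6, 5, 5, 6, 5, 5]

Answer: 14
Key observation: The state at step 18, [4, 5, 5, 6, 5, 5, 6, 5, 5], reappears at step 32 — and no state repeats earlier — so the cycle the system enters has period 14.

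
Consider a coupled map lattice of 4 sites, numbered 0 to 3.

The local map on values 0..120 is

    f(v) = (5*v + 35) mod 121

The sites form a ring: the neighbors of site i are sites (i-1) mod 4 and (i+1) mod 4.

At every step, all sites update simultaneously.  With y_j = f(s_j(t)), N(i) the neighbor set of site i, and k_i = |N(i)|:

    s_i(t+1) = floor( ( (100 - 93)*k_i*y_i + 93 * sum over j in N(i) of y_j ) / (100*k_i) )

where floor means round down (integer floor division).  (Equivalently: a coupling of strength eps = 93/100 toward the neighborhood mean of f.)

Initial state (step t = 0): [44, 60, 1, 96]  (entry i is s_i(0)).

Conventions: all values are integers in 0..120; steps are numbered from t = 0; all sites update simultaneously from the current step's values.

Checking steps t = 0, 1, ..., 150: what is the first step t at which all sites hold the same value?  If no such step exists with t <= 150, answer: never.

Answer: 22
Key observation: Synchronization is absorbing here: once all sites are equal they stay equal, and step 22 is the first all-equal step.

Derivation:
t=0: [44, 60, 1, 96]  (not all equal)
t=1: [58, 31, 60, 26]  (not all equal)
t=2: [58, 86, 59, 84]  (not all equal)
t=3: [96, 86, 96, 85]  (not all equal)
t=4: [94, 35, 94, 35]  (not all equal)
t=5: [84, 25, 84, 25]  (not all equal)
t=6: [42, 88, 42, 88]  (not all equal)
t=7: [104, 10, 104, 10]  (not all equal)
t=8: [84, 71, 84, 71]  (not all equal)
t=9: [31, 87, 31, 87]  (not all equal)
t=10: [104, 71, 104, 71]  (not all equal)
t=11: [30, 67, 30, 67]  (not all equal)
t=12: [10, 60, 10, 60]  (not all equal)
t=13: [92, 85, 92, 85]  (not all equal)
t=14: [90, 17, 90, 17]  (not all equal)
t=15: [111, 9, 111, 9]  (not all equal)
t=16: [81, 104, 81, 104]  (not all equal)
t=17: [71, 76, 71, 76]  (not all equal)
t=18: [50, 28, 50, 28]  (not all equal)
t=19: [53, 43, 53, 43]  (not all equal)
t=20: [11, 54, 11, 54]  (not all equal)
t=21: [64, 88, 64, 88]  (not all equal)
t=22: [112, 112, 112, 112]  (all equal)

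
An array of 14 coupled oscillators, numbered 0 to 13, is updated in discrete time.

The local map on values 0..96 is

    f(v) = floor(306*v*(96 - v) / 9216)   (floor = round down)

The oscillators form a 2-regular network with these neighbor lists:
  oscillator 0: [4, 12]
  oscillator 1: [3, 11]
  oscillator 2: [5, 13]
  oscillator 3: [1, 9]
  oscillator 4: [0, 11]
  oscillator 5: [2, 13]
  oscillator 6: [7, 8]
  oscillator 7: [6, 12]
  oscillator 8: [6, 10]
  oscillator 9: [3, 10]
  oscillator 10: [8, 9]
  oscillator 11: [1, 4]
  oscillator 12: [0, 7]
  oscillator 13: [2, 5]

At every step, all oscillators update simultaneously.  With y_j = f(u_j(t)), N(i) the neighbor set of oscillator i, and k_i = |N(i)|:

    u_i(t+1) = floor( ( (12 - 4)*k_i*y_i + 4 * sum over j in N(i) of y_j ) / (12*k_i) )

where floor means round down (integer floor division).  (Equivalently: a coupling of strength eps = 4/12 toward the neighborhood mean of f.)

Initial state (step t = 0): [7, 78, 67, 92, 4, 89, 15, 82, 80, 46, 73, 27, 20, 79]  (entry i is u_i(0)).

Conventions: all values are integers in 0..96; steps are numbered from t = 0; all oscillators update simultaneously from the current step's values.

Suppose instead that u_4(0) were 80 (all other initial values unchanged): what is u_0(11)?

Answer: u_0(11) = 52
Key observation: This trace re-runs the system from the modified initial state.

Derivation:
t=0: [7, 78, 67, 92, 80, 89, 15, 82, 80, 46, 73, 27, 20, 79]
t=1: [28, 42, 53, 28, 41, 31, 40, 40, 43, 61, 56, 55, 43, 43]
t=2: [66, 72, 73, 66, 72, 69, 74, 74, 74, 69, 73, 74, 72, 73]
t=3: [62, 57, 56, 63, 57, 59, 54, 54, 54, 60, 55, 55, 57, 56]
t=4: [70, 72, 73, 70, 72, 72, 75, 74, 74, 71, 73, 73, 72, 73]
t=5: [59, 57, 55, 59, 57, 56, 52, 54, 53, 57, 55, 55, 57, 55]
t=6: [72, 73, 74, 72, 73, 74, 75, 74, 74, 73, 74, 73, 73, 74]
t=7: [56, 55, 54, 56, 55, 54, 52, 53, 53, 55, 54, 55, 55, 54]
t=8: [74, 74, 75, 74, 74, 75, 75, 74, 75, 74, 74, 74, 74, 75]
t=9: [54, 54, 52, 54, 54, 52, 52, 53, 52, 54, 53, 54, 54, 52]
t=10: [75, 75, 75, 75, 75, 75, 75, 75, 75, 75, 75, 75, 75, 75]
t=11: [52, 52, 52, 52, 52, 52, 52, 52, 52, 52, 52, 52, 52, 52]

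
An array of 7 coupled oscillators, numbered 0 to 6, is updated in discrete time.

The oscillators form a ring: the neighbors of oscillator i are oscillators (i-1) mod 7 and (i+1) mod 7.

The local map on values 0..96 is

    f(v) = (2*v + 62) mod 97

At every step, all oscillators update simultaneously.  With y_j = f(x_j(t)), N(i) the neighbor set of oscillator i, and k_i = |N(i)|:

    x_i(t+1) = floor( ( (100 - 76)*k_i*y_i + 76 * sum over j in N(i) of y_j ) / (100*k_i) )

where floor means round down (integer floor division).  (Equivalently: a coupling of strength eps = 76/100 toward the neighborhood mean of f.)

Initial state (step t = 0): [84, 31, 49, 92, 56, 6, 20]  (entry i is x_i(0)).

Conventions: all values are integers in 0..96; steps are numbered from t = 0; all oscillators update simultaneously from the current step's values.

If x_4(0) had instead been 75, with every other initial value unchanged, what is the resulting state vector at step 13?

Simulating step by step:
t=0: [84, 31, 49, 92, 75, 6, 20]
t=1: [20, 44, 45, 43, 52, 26, 43]
t=2: [40, 35, 52, 59, 42, 49, 20]
t=3: [26, 51, 61, 64, 67, 35, 42]
t=4: [48, 55, 81, 56, 49, 27, 31]
t=5: [53, 52, 64, 53, 51, 38, 36]
t=6: [57, 78, 75, 77, 58, 49, 51]
t=7: [53, 42, 21, 42, 51, 71, 70]
t=8: [38, 41, 38, 39, 38, 30, 32]
t=9: [38, 42, 44, 41, 35, 32, 32]
t=10: [39, 47, 49, 44, 37, 31, 33]
t=11: [44, 54, 57, 51, 39, 33, 34]
t=12: [53, 67, 72, 62, 47, 36, 39]
t=13: [34, 32, 37, 48, 62, 47, 51]

Answer: [34, 32, 37, 48, 62, 47, 51]
Key observation: This trace re-runs the system from the modified initial state.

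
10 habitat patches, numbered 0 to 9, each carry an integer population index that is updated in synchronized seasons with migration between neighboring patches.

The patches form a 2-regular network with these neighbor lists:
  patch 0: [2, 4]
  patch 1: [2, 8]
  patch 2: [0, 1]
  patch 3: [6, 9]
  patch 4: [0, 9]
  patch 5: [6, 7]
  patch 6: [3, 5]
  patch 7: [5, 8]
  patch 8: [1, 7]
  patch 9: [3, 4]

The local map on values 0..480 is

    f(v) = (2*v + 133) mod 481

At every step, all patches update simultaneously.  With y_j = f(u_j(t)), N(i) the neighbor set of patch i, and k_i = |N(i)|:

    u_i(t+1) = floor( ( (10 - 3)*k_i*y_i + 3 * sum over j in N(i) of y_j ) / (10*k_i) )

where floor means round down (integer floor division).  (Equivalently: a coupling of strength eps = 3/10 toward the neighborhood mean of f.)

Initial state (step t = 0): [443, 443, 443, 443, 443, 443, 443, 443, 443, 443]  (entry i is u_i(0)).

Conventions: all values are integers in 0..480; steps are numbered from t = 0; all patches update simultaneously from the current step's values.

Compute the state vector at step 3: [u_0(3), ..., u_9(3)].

Answer: [146, 146, 146, 146, 146, 146, 146, 146, 146, 146]

Derivation:
t=0: [443, 443, 443, 443, 443, 443, 443, 443, 443, 443]
t=1: [57, 57, 57, 57, 57, 57, 57, 57, 57, 57]
t=2: [247, 247, 247, 247, 247, 247, 247, 247, 247, 247]
t=3: [146, 146, 146, 146, 146, 146, 146, 146, 146, 146]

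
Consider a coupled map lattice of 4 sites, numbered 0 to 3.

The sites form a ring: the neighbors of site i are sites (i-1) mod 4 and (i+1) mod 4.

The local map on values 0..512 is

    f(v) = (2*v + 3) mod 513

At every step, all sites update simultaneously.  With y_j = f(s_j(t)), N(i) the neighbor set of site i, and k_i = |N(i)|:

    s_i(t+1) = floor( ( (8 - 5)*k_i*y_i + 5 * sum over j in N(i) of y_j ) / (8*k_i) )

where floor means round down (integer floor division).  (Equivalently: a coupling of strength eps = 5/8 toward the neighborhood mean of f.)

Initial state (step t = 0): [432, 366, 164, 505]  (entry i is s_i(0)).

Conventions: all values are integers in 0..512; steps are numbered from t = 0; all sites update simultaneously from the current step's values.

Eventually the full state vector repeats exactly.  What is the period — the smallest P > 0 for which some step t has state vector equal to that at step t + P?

Answer: 18
Key observation: The state at step 46, [260, 260, 260, 260], reappears at step 64 — and no state repeats earlier — so the cycle the system enters has period 18.

Derivation:
t=0: [432, 366, 164, 505]
t=1: [358, 297, 349, 401]
t=2: [194, 154, 188, 232]
t=3: [389, 357, 385, 415]
t=4: [264, 241, 261, 285]
t=5: [177, 191, 174, 31]
t=6: [274, 365, 272, 245]
t=7: [237, 105, 235, 207]
t=8: [375, 376, 374, 453]
t=9: [289, 240, 288, 297]
t=10: [202, 223, 201, 73]
t=11: [339, 422, 338, 309]
t=12: [201, 229, 200, 144]
t=13: [386, 425, 386, 361]
t=14: [270, 291, 270, 243]
t=15: [186, 45, 186, 202]
t=16: [296, 269, 296, 387]
t=17: [122, 61, 122, 150]
t=18: [226, 201, 226, 268]
t=19: [305, 436, 305, 294]
t=20: [175, 198, 175, 91]
t=21: [314, 370, 314, 290]
t=22: [138, 160, 138, 100]
t=23: [269, 295, 269, 250]
t=24: [192, 47, 192, 206]
t=25: [305, 278, 305, 397]
t=26: [140, 79, 140, 169]
t=27: [263, 237, 263, 304]
t=28: [185, 188, 185, 46]
t=29: [288, 375, 288, 268]
t=30: [107, 131, 107, 51]
t=31: [197, 235, 197, 175]
t=32: [407, 425, 407, 380]
t=33: [298, 317, 298, 283]
t=34: [88, 100, 88, 74]
t=35: [177, 188, 177, 168]
t=36: [358, 365, 358, 350]
t=37: [205, 211, 205, 200]
t=38: [413, 417, 413, 409]
t=39: [316, 319, 316, 313]
t=40: [122, 124, 122, 119]
t=41: [246, 248, 246, 244]
t=42: [495, 496, 495, 493]
t=43: [479, 480, 479, 478]
t=44: [448, 448, 448, 447]
t=45: [385, 386, 385, 385]
t=46: [260, 260, 260, 260]
t=47: [10, 10, 10, 10]
t=48: [23, 23, 23, 23]
t=49: [49, 49, 49, 49]
t=50: [101, 101, 101, 101]
t=51: [205, 205, 205, 205]
t=52: [413, 413, 413, 413]
t=53: [316, 316, 316, 316]
t=54: [122, 122, 122, 122]
t=55: [247, 247, 247, 247]
t=56: [497, 497, 497, 497]
t=57: [484, 484, 484, 484]
t=58: [458, 458, 458, 458]
t=59: [406, 406, 406, 406]
t=60: [302, 302, 302, 302]
t=61: [94, 94, 94, 94]
t=62: [191, 191, 191, 191]
t=63: [385, 385, 385, 385]
t=64: [260, 260, 260, 260]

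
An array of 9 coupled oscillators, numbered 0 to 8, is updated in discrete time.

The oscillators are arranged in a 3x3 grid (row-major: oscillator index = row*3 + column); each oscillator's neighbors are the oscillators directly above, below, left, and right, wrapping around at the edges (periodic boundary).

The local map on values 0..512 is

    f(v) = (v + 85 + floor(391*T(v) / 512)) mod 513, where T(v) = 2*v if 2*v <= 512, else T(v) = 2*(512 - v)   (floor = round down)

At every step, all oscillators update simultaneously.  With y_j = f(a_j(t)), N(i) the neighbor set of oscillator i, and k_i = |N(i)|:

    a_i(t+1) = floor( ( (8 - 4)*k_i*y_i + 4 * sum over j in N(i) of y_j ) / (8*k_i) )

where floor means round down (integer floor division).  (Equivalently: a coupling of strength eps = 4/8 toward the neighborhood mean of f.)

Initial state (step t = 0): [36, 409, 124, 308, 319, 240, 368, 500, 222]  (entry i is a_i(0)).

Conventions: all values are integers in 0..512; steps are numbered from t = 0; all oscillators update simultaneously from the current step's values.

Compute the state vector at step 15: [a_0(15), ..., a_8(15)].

Simulating step by step:
t=0: [36, 409, 124, 308, 319, 240, 368, 500, 222]
t=1: [198, 175, 277, 182, 167, 202, 153, 121, 169]
t=2: [126, 154, 188, 157, 318, 198, 361, 383, 399]
t=3: [347, 335, 160, 343, 240, 143, 228, 196, 125]
t=4: [208, 201, 393, 204, 196, 378, 175, 146, 343]
t=5: [89, 134, 135, 85, 130, 136, 108, 268, 182]
t=6: [342, 381, 361, 337, 376, 360, 284, 259, 193]
t=7: [173, 165, 150, 175, 166, 151, 180, 179, 123]
t=8: [130, 376, 403, 132, 377, 405, 68, 190, 320]
t=9: [327, 172, 182, 329, 173, 182, 261, 119, 166]
t=10: [144, 78, 105, 144, 79, 106, 264, 284, 334]
t=11: [385, 301, 332, 386, 302, 333, 266, 221, 228]
t=12: [167, 179, 172, 166, 178, 172, 178, 158, 161]
t=13: [322, 139, 131, 321, 137, 130, 258, 311, 310]
t=14: [248, 370, 360, 247, 368, 359, 201, 253, 249]
t=15: [173, 170, 172, 173, 170, 172, 140, 180, 177]

Answer: [173, 170, 172, 173, 170, 172, 140, 180, 177]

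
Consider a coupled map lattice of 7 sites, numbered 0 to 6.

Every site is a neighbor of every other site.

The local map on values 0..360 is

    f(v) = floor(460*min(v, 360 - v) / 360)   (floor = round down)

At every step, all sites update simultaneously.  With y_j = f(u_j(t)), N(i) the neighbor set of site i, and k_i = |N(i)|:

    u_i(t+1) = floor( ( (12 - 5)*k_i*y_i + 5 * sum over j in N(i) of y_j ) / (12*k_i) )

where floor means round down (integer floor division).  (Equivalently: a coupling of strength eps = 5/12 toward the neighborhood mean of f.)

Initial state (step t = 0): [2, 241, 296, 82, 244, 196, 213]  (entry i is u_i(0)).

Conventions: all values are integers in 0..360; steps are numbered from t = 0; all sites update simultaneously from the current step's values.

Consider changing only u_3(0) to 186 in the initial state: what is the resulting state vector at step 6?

Simulating step by step:
t=0: [2, 241, 296, 186, 244, 196, 213]
t=1: [70, 147, 111, 183, 145, 176, 165]
t=2: [133, 183, 160, 203, 182, 202, 195]
t=3: [186, 215, 204, 202, 216, 203, 207]
t=4: [210, 191, 198, 199, 190, 199, 196]
t=5: [198, 211, 207, 205, 212, 205, 208]
t=6: [201, 192, 195, 196, 192, 196, 194]

Answer: [201, 192, 195, 196, 192, 196, 194]
Key observation: This trace re-runs the system from the modified initial state.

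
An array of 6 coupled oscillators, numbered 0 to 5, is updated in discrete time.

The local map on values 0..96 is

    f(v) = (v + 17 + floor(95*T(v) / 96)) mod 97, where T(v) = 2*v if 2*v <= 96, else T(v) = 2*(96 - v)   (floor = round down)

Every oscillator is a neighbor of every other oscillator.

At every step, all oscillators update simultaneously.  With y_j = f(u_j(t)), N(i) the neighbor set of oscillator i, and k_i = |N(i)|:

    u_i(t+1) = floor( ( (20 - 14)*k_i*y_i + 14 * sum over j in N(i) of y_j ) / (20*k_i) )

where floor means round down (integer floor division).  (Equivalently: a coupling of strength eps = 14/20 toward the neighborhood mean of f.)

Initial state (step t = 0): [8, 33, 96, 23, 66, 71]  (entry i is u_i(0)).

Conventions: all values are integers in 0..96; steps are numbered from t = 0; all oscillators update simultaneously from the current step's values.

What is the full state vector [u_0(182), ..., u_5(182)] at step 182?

Simulating step by step:
t=0: [8, 33, 96, 23, 66, 71]
t=1: [40, 37, 36, 47, 41, 40]
t=2: [39, 37, 37, 42, 39, 39]
t=3: [35, 34, 34, 37, 35, 35]
t=4: [24, 23, 23, 24, 24, 24]
t=5: [87, 86, 86, 87, 87, 87]
t=6: [24, 24, 24, 24, 24, 24]
t=7: [88, 88, 88, 88, 88, 88]
t=8: [23, 23, 23, 23, 23, 23]
t=9: [85, 85, 85, 85, 85, 85]
t=10: [26, 26, 26, 26, 26, 26]
t=11: [94, 94, 94, 94, 94, 94]
t=12: [17, 17, 17, 17, 17, 17]
t=13: [67, 67, 67, 67, 67, 67]
t=14: [44, 44, 44, 44, 44, 44]
t=15: [51, 51, 51, 51, 51, 51]
t=16: [60, 60, 60, 60, 60, 60]
t=17: [51, 51, 51, 51, 51, 51]

Answer: [60, 60, 60, 60, 60, 60]
Key observation: The state at step 15, [51, 51, 51, 51, 51, 51], reappears at step 17: the system is in a cycle of period 2 from step 15 on.  Therefore the state at step 182 equals the state at step 15 + ((182 - 15) mod 2) = 16, which is [60, 60, 60, 60, 60, 60].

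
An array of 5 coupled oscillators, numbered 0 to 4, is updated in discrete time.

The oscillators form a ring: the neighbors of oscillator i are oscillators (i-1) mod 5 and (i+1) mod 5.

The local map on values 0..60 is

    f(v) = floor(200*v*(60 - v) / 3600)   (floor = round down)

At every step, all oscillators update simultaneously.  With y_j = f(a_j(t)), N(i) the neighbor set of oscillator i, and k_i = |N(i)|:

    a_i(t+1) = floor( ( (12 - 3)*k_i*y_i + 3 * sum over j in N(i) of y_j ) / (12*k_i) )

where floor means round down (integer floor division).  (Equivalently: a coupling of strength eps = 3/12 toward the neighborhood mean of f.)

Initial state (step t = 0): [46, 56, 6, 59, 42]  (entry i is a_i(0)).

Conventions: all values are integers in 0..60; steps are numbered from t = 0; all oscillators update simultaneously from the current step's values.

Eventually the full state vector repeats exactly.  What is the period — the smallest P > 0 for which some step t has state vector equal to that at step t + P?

Simulating step by step:
t=0: [46, 56, 6, 59, 42]
t=1: [33, 15, 15, 9, 36]
t=2: [47, 38, 35, 29, 45]
t=3: [35, 44, 47, 47, 38]
t=4: [46, 39, 33, 34, 44]
t=5: [36, 44, 48, 47, 39]
t=6: [46, 39, 33, 34, 43]
t=7: [36, 44, 48, 47, 40]
t=8: [46, 39, 33, 34, 43]

Answer: 2
Key observation: The state at step 6, [46, 39, 33, 34, 43], reappears at step 8 — and no state repeats earlier — so the cycle the system enters has period 2.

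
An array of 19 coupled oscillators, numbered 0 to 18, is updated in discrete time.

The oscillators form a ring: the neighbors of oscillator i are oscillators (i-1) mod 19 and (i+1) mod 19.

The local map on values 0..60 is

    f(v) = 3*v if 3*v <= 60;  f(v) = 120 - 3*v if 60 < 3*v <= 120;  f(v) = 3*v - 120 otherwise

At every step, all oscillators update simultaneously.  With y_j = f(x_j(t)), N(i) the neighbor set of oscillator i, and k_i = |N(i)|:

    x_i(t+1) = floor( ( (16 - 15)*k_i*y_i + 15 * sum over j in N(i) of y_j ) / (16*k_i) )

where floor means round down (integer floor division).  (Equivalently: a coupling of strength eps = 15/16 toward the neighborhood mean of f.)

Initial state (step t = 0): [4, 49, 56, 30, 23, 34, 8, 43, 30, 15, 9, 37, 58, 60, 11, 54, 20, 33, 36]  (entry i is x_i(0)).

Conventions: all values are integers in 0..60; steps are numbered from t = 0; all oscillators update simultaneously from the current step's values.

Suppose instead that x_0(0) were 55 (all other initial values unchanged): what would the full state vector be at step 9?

Answer: [38, 24, 46, 33, 33, 50, 17, 29, 9, 19, 22, 39, 35, 43, 16, 32, 25, 28, 41]
Key observation: This trace re-runs the system from the modified initial state.

Derivation:
t=0: [55, 49, 56, 30, 23, 34, 8, 43, 30, 15, 9, 37, 58, 60, 11, 54, 20, 33, 36]
t=1: [21, 45, 29, 48, 25, 36, 14, 25, 27, 29, 27, 38, 35, 44, 49, 46, 33, 35, 31]
t=2: [23, 43, 20, 38, 19, 41, 29, 40, 39, 38, 20, 25, 9, 20, 15, 23, 16, 23, 35]
t=3: [14, 52, 10, 55, 7, 42, 3, 16, 3, 29, 27, 43, 50, 37, 54, 46, 50, 32, 48]
t=4: [30, 36, 39, 26, 25, 14, 25, 11, 38, 24, 22, 32, 10, 34, 15, 34, 21, 26, 32]
t=5: [18, 16, 25, 25, 42, 44, 37, 25, 38, 31, 37, 40, 21, 36, 19, 48, 31, 40, 35]
t=6: [32, 49, 46, 26, 27, 7, 27, 9, 34, 8, 13, 30, 9, 54, 20, 40, 12, 19, 26]
t=7: [33, 21, 33, 29, 31, 37, 24, 28, 25, 28, 27, 32, 35, 43, 23, 45, 28, 40, 40]
t=8: [28, 23, 43, 24, 21, 35, 24, 45, 36, 41, 30, 26, 16, 31, 14, 41, 9, 16, 9]
t=9: [38, 24, 46, 33, 33, 50, 17, 29, 9, 19, 22, 39, 35, 43, 16, 32, 25, 28, 41]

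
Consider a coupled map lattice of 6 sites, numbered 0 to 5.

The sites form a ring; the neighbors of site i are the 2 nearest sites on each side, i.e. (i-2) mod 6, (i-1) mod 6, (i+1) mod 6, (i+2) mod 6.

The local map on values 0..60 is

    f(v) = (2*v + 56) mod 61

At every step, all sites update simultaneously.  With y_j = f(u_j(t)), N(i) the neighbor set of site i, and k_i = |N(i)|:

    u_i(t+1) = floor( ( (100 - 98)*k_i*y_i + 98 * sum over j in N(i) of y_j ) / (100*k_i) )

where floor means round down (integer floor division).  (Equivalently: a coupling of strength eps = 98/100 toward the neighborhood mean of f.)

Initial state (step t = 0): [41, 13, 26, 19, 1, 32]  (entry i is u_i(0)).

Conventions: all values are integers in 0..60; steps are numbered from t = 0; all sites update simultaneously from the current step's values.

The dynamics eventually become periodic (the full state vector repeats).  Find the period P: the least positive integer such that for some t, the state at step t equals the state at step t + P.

Simulating step by step:
t=0: [41, 13, 26, 19, 1, 32]
t=1: [45, 38, 32, 45, 39, 32]
t=2: [34, 40, 18, 34, 40, 18]
t=3: [22, 16, 8, 22, 16, 8]
t=4: [19, 25, 32, 19, 25, 32]
t=5: [51, 45, 39, 51, 45, 39]
t=6: [18, 24, 29, 18, 24, 29]
t=7: [47, 42, 37, 47, 42, 37]
t=8: [13, 18, 22, 13, 18, 22]
t=9: [34, 30, 26, 34, 30, 26]
t=10: [50, 25, 28, 50, 25, 28]
t=11: [47, 42, 39, 47, 42, 39]
t=12: [15, 19, 22, 15, 19, 22]
t=13: [35, 32, 29, 35, 32, 29]
t=14: [54, 29, 31, 54, 29, 31]
t=15: [54, 49, 47, 54, 49, 47]
t=16: [30, 34, 36, 30, 34, 36]
t=17: [5, 29, 28, 5, 29, 28]
t=18: [51, 28, 29, 51, 28, 29]
t=19: [51, 44, 43, 51, 44, 43]
t=20: [21, 27, 28, 21, 27, 28]
t=21: [49, 44, 43, 49, 44, 43]
t=22: [21, 25, 26, 21, 25, 26]
t=23: [45, 42, 41, 45, 42, 41]
t=24: [17, 19, 20, 17, 19, 20]
t=25: [33, 32, 31, 33, 32, 31]
t=26: [56, 29, 30, 56, 29, 30]
t=27: [53, 50, 49, 53, 50, 49]
t=28: [33, 35, 36, 33, 35, 36]
t=29: [4, 3, 2, 4, 3, 2]
t=30: [29, 30, 3, 29, 30, 3]
t=31: [28, 27, 52, 28, 27, 52]
t=32: [43, 44, 49, 43, 44, 49]
t=33: [26, 25, 21, 26, 25, 21]
t=34: [41, 42, 45, 41, 42, 45]
t=35: [20, 19, 17, 20, 19, 17]
t=36: [31, 32, 33, 31, 32, 33]
t=37: [30, 29, 56, 30, 29, 56]
t=38: [49, 50, 53, 49, 50, 53]
t=39: [36, 35, 33, 36, 35, 33]
t=40: [2, 3, 4, 2, 3, 4]
t=41: [3, 30, 29, 3, 30, 29]
t=42: [52, 27, 28, 52, 27, 28]
t=43: [49, 44, 43, 49, 44, 43]

Answer: 22
Key observation: The state at step 21, [49, 44, 43, 49, 44, 43], reappears at step 43 — and no state repeats earlier — so the cycle the system enters has period 22.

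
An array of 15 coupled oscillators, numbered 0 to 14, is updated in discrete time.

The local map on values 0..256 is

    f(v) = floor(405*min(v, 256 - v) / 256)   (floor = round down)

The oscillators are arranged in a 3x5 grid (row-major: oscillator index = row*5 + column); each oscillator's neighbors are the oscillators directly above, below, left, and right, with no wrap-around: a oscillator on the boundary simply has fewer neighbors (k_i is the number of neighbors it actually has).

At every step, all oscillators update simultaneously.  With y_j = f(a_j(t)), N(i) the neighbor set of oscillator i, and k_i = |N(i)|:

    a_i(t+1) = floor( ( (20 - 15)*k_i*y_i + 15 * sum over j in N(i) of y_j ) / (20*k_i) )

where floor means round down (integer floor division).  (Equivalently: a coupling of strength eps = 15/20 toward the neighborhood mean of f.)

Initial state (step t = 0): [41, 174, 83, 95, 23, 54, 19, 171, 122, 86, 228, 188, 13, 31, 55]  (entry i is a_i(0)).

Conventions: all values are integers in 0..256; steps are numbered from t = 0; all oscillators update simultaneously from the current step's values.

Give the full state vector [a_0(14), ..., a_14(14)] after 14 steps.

Simulating step by step:
t=0: [41, 174, 83, 95, 23, 54, 19, 171, 122, 86, 228, 188, 13, 31, 55]
t=1: [96, 88, 136, 127, 116, 55, 92, 103, 136, 113, 83, 50, 77, 87, 91]
t=2: [122, 156, 172, 190, 187, 128, 123, 161, 174, 173, 95, 119, 124, 147, 153]
t=3: [183, 169, 136, 118, 115, 184, 179, 159, 136, 132, 183, 182, 176, 164, 154]
t=4: [122, 140, 166, 186, 188, 116, 127, 155, 174, 181, 115, 119, 135, 155, 168]
t=5: [185, 179, 148, 122, 112, 189, 183, 163, 134, 123, 184, 190, 174, 154, 138]
t=6: [112, 129, 157, 183, 189, 111, 118, 150, 178, 187, 106, 115, 135, 167, 179]
t=7: [184, 179, 159, 124, 110, 176, 182, 164, 130, 114, 175, 181, 169, 143, 123]
t=8: [120, 126, 153, 180, 184, 121, 124, 149, 180, 186, 123, 125, 144, 177, 182]
t=9: [193, 186, 162, 128, 114, 192, 190, 165, 128, 115, 194, 191, 166, 134, 117]
t=10: [103, 115, 150, 183, 188, 100, 111, 147, 185, 187, 100, 111, 145, 180, 186]
t=11: [167, 171, 158, 125, 110, 163, 172, 160, 124, 109, 164, 170, 160, 129, 113]
t=12: [140, 140, 159, 180, 181, 141, 139, 156, 184, 180, 142, 141, 159, 181, 184]
t=13: [182, 176, 153, 126, 119, 182, 178, 152, 125, 116, 180, 174, 152, 124, 117]
t=14: [120, 132, 162, 186, 190, 119, 131, 162, 188, 188, 122, 134, 163, 185, 188]

Answer: [120, 132, 162, 186, 190, 119, 131, 162, 188, 188, 122, 134, 163, 185, 188]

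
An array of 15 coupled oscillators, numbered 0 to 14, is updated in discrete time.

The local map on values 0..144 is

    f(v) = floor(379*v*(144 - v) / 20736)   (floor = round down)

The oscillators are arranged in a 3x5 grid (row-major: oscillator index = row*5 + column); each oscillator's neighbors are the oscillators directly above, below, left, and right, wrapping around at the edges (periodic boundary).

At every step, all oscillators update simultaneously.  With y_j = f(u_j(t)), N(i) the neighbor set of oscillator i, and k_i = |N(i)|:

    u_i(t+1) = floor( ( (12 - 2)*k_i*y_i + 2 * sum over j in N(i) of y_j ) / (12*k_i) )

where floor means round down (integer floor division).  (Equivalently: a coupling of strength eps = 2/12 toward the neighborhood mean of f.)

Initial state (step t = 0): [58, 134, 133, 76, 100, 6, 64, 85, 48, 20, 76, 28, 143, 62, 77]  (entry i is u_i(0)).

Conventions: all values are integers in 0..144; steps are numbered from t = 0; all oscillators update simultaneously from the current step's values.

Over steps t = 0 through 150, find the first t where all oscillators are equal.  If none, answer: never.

Simulating step by step:
t=0: [58, 134, 133, 76, 100, 6, 64, 85, 48, 20, 76, 28, 143, 62, 77]  (not all equal)
t=1: [84, 31, 30, 90, 80, 25, 85, 84, 83, 48, 89, 58, 12, 88, 91]  (not all equal)
t=2: [89, 67, 63, 87, 92, 59, 88, 88, 91, 83, 87, 87, 37, 87, 88]  (not all equal)
t=3: [89, 93, 91, 89, 87, 90, 90, 89, 88, 91, 90, 89, 75, 89, 89]  (not all equal)
t=4: [88, 86, 88, 89, 89, 88, 88, 89, 89, 88, 88, 89, 93, 89, 88]  (not all equal)
t=5: [90, 90, 89, 89, 89, 90, 89, 88, 89, 89, 89, 89, 86, 88, 89]  (not all equal)
t=6: [88, 88, 89, 89, 88, 88, 88, 89, 89, 88, 88, 89, 90, 89, 89]  (not all equal)
t=7: [90, 89, 89, 89, 89, 90, 89, 89, 89, 89, 89, 89, 88, 88, 89]  (not all equal)
t=8: [88, 88, 89, 89, 88, 88, 88, 89, 89, 88, 88, 89, 89, 89, 89]  (not all equal)
t=9: [90, 89, 89, 89, 89, 90, 89, 89, 89, 89, 89, 89, 89, 89, 89]  (not all equal)
t=10: [88, 88, 89, 89, 88, 88, 88, 89, 89, 88, 88, 89, 89, 89, 89]  (not all equal)

Answer: never
Key observation: The state at step 8 reappears at step 10 — the system is in a cycle of period 2 from step 8 on.  No step 0..10 is synchronized, and the cycle repeats forever, so no step up to 150 (or ever) has all oscillators equal.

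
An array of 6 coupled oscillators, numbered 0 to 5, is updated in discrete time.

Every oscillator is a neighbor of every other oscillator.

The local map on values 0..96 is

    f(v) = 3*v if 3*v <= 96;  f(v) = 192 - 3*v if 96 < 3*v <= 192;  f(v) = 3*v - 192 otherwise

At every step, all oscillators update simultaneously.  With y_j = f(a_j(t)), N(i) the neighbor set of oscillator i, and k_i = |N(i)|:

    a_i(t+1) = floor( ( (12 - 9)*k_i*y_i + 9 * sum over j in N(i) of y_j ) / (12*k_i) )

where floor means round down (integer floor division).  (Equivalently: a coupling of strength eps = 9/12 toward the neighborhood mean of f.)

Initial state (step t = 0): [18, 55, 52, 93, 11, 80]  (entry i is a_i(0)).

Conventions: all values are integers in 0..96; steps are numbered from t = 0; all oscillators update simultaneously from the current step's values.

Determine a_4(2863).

Answer: a_4(2863) = 54
Key observation: The state at step 4, [66, 66, 66, 66, 66, 66], reappears at step 12: the system is in a cycle of period 8 from step 4 on.  Therefore the state at step 2863 equals the state at step 4 + ((2863 - 4) mod 8) = 7, which is [54, 54, 54, 54, 54, 54].

Derivation:
t=0: [18, 55, 52, 93, 11, 80]
t=1: [48, 45, 46, 51, 46, 47]
t=2: [50, 51, 50, 49, 50, 50]
t=3: [42, 41, 42, 42, 42, 42]
t=4: [66, 66, 66, 66, 66, 66]
t=5: [6, 6, 6, 6, 6, 6]
t=6: [18, 18, 18, 18, 18, 18]
t=7: [54, 54, 54, 54, 54, 54]
t=8: [30, 30, 30, 30, 30, 30]
t=9: [90, 90, 90, 90, 90, 90]
t=10: [78, 78, 78, 78, 78, 78]
t=11: [42, 42, 42, 42, 42, 42]
t=12: [66, 66, 66, 66, 66, 66]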